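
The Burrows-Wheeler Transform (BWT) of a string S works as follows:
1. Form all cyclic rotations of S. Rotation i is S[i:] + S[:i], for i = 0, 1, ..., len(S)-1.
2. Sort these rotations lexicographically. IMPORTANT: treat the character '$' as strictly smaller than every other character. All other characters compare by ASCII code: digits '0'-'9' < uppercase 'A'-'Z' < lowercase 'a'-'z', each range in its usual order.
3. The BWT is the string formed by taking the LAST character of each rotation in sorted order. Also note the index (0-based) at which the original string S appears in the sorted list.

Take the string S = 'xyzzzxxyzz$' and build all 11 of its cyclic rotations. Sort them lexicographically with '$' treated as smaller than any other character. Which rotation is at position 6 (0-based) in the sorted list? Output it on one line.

Answer: z$xyzzzxxyz

Derivation:
All 11 rotations (rotation i = S[i:]+S[:i]):
  rot[0] = xyzzzxxyzz$
  rot[1] = yzzzxxyzz$x
  rot[2] = zzzxxyzz$xy
  rot[3] = zzxxyzz$xyz
  rot[4] = zxxyzz$xyzz
  rot[5] = xxyzz$xyzzz
  rot[6] = xyzz$xyzzzx
  rot[7] = yzz$xyzzzxx
  rot[8] = zz$xyzzzxxy
  rot[9] = z$xyzzzxxyz
  rot[10] = $xyzzzxxyzz
Sorted (with $ < everything):
  sorted[0] = $xyzzzxxyzz
  sorted[1] = xxyzz$xyzzz
  sorted[2] = xyzz$xyzzzx
  sorted[3] = xyzzzxxyzz$
  sorted[4] = yzz$xyzzzxx
  sorted[5] = yzzzxxyzz$x
  sorted[6] = z$xyzzzxxyz
  sorted[7] = zxxyzz$xyzz
  sorted[8] = zz$xyzzzxxy
  sorted[9] = zzxxyzz$xyz
  sorted[10] = zzzxxyzz$xy
sorted[6] = z$xyzzzxxyz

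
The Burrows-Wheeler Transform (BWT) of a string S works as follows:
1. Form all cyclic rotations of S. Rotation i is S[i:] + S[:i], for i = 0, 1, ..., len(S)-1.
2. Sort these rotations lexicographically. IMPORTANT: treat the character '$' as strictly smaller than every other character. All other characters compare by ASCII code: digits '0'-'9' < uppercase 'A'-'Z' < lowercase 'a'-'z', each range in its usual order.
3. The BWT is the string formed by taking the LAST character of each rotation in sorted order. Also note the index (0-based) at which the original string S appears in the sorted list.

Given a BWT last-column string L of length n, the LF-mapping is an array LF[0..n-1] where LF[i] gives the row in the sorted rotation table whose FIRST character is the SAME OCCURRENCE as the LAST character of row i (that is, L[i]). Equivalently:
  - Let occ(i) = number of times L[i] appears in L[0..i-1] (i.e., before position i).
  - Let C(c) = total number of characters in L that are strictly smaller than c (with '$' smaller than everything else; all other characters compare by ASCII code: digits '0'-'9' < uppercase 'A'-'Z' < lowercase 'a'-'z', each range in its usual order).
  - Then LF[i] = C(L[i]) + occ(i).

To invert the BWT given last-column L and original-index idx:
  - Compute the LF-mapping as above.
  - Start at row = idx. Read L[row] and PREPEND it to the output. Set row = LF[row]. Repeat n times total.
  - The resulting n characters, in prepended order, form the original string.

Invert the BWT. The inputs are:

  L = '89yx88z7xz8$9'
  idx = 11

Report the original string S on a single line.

Answer: z979zxx888y8$

Derivation:
LF mapping: 2 6 10 8 3 4 11 1 9 12 5 0 7
Walk LF starting at row 11, prepending L[row]:
  step 1: row=11, L[11]='$', prepend. Next row=LF[11]=0
  step 2: row=0, L[0]='8', prepend. Next row=LF[0]=2
  step 3: row=2, L[2]='y', prepend. Next row=LF[2]=10
  step 4: row=10, L[10]='8', prepend. Next row=LF[10]=5
  step 5: row=5, L[5]='8', prepend. Next row=LF[5]=4
  step 6: row=4, L[4]='8', prepend. Next row=LF[4]=3
  step 7: row=3, L[3]='x', prepend. Next row=LF[3]=8
  step 8: row=8, L[8]='x', prepend. Next row=LF[8]=9
  step 9: row=9, L[9]='z', prepend. Next row=LF[9]=12
  step 10: row=12, L[12]='9', prepend. Next row=LF[12]=7
  step 11: row=7, L[7]='7', prepend. Next row=LF[7]=1
  step 12: row=1, L[1]='9', prepend. Next row=LF[1]=6
  step 13: row=6, L[6]='z', prepend. Next row=LF[6]=11
Reversed output: z979zxx888y8$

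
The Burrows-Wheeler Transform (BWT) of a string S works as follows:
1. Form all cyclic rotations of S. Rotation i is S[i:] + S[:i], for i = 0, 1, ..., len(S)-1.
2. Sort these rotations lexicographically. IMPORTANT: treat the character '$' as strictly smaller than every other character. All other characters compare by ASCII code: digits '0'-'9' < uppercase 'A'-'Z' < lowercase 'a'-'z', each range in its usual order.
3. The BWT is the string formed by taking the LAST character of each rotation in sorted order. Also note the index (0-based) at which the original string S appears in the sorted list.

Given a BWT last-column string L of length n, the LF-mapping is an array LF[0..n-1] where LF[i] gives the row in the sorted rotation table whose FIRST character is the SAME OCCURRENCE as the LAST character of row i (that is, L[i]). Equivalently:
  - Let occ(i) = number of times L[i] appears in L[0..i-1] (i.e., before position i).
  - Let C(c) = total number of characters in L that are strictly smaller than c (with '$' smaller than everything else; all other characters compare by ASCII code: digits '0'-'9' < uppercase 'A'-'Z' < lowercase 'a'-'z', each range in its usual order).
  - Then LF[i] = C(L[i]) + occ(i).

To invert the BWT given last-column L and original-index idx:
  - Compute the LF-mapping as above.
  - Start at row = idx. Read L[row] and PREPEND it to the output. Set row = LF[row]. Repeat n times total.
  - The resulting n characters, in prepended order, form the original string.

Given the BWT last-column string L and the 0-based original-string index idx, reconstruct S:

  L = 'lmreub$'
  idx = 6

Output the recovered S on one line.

LF mapping: 3 4 5 2 6 1 0
Walk LF starting at row 6, prepending L[row]:
  step 1: row=6, L[6]='$', prepend. Next row=LF[6]=0
  step 2: row=0, L[0]='l', prepend. Next row=LF[0]=3
  step 3: row=3, L[3]='e', prepend. Next row=LF[3]=2
  step 4: row=2, L[2]='r', prepend. Next row=LF[2]=5
  step 5: row=5, L[5]='b', prepend. Next row=LF[5]=1
  step 6: row=1, L[1]='m', prepend. Next row=LF[1]=4
  step 7: row=4, L[4]='u', prepend. Next row=LF[4]=6
Reversed output: umbrel$

Answer: umbrel$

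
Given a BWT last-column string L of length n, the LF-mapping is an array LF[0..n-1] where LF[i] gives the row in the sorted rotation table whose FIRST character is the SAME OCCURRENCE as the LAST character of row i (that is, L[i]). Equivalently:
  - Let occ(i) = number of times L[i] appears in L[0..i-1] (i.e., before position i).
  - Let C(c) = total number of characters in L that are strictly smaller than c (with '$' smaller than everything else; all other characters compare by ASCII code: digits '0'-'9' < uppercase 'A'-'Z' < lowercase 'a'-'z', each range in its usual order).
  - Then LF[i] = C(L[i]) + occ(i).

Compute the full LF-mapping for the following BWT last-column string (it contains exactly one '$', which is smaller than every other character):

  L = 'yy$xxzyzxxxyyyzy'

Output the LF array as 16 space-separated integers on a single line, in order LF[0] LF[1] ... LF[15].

Answer: 6 7 0 1 2 13 8 14 3 4 5 9 10 11 15 12

Derivation:
Char counts: '$':1, 'x':5, 'y':7, 'z':3
C (first-col start): C('$')=0, C('x')=1, C('y')=6, C('z')=13
L[0]='y': occ=0, LF[0]=C('y')+0=6+0=6
L[1]='y': occ=1, LF[1]=C('y')+1=6+1=7
L[2]='$': occ=0, LF[2]=C('$')+0=0+0=0
L[3]='x': occ=0, LF[3]=C('x')+0=1+0=1
L[4]='x': occ=1, LF[4]=C('x')+1=1+1=2
L[5]='z': occ=0, LF[5]=C('z')+0=13+0=13
L[6]='y': occ=2, LF[6]=C('y')+2=6+2=8
L[7]='z': occ=1, LF[7]=C('z')+1=13+1=14
L[8]='x': occ=2, LF[8]=C('x')+2=1+2=3
L[9]='x': occ=3, LF[9]=C('x')+3=1+3=4
L[10]='x': occ=4, LF[10]=C('x')+4=1+4=5
L[11]='y': occ=3, LF[11]=C('y')+3=6+3=9
L[12]='y': occ=4, LF[12]=C('y')+4=6+4=10
L[13]='y': occ=5, LF[13]=C('y')+5=6+5=11
L[14]='z': occ=2, LF[14]=C('z')+2=13+2=15
L[15]='y': occ=6, LF[15]=C('y')+6=6+6=12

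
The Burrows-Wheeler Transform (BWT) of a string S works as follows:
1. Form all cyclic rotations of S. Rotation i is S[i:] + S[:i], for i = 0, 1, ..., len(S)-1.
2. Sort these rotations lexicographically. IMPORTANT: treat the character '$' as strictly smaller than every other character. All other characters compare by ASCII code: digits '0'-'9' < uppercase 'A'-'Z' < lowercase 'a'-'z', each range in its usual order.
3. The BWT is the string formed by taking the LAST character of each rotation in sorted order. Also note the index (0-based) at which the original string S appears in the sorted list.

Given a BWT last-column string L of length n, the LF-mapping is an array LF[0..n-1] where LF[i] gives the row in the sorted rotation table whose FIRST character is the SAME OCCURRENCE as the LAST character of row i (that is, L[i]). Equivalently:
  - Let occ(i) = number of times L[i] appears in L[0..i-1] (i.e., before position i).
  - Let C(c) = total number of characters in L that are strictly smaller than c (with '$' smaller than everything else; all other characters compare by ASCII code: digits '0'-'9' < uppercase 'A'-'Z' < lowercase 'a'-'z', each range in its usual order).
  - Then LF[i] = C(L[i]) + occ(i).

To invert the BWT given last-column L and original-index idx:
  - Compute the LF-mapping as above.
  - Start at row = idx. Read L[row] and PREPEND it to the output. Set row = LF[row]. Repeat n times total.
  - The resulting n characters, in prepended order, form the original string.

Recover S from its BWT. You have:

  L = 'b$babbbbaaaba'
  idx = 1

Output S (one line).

Answer: aababbbababb$

Derivation:
LF mapping: 6 0 7 1 8 9 10 11 2 3 4 12 5
Walk LF starting at row 1, prepending L[row]:
  step 1: row=1, L[1]='$', prepend. Next row=LF[1]=0
  step 2: row=0, L[0]='b', prepend. Next row=LF[0]=6
  step 3: row=6, L[6]='b', prepend. Next row=LF[6]=10
  step 4: row=10, L[10]='a', prepend. Next row=LF[10]=4
  step 5: row=4, L[4]='b', prepend. Next row=LF[4]=8
  step 6: row=8, L[8]='a', prepend. Next row=LF[8]=2
  step 7: row=2, L[2]='b', prepend. Next row=LF[2]=7
  step 8: row=7, L[7]='b', prepend. Next row=LF[7]=11
  step 9: row=11, L[11]='b', prepend. Next row=LF[11]=12
  step 10: row=12, L[12]='a', prepend. Next row=LF[12]=5
  step 11: row=5, L[5]='b', prepend. Next row=LF[5]=9
  step 12: row=9, L[9]='a', prepend. Next row=LF[9]=3
  step 13: row=3, L[3]='a', prepend. Next row=LF[3]=1
Reversed output: aababbbababb$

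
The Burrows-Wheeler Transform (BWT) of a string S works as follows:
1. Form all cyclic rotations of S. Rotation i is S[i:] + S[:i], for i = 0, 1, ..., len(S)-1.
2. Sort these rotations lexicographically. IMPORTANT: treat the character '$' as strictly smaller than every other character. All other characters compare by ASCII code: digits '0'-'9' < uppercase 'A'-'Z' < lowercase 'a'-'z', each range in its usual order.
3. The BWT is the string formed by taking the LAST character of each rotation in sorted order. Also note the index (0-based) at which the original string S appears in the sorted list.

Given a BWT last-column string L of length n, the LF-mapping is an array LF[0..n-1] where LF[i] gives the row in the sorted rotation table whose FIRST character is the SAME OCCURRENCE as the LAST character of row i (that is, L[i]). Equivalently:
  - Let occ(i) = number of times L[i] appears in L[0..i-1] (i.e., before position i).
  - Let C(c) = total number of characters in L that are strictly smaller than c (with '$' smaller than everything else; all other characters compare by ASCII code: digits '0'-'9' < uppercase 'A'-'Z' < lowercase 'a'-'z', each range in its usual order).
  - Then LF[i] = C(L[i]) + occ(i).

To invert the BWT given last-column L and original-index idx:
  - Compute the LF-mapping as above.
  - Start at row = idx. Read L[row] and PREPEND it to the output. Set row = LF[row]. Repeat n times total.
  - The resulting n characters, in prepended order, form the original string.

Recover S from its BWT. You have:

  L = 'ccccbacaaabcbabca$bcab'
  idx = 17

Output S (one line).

Answer: cababbbcacaaccaabccbc$

Derivation:
LF mapping: 14 15 16 17 8 1 18 2 3 4 9 19 10 5 11 20 6 0 12 21 7 13
Walk LF starting at row 17, prepending L[row]:
  step 1: row=17, L[17]='$', prepend. Next row=LF[17]=0
  step 2: row=0, L[0]='c', prepend. Next row=LF[0]=14
  step 3: row=14, L[14]='b', prepend. Next row=LF[14]=11
  step 4: row=11, L[11]='c', prepend. Next row=LF[11]=19
  step 5: row=19, L[19]='c', prepend. Next row=LF[19]=21
  step 6: row=21, L[21]='b', prepend. Next row=LF[21]=13
  step 7: row=13, L[13]='a', prepend. Next row=LF[13]=5
  step 8: row=5, L[5]='a', prepend. Next row=LF[5]=1
  step 9: row=1, L[1]='c', prepend. Next row=LF[1]=15
  step 10: row=15, L[15]='c', prepend. Next row=LF[15]=20
  step 11: row=20, L[20]='a', prepend. Next row=LF[20]=7
  step 12: row=7, L[7]='a', prepend. Next row=LF[7]=2
  step 13: row=2, L[2]='c', prepend. Next row=LF[2]=16
  step 14: row=16, L[16]='a', prepend. Next row=LF[16]=6
  step 15: row=6, L[6]='c', prepend. Next row=LF[6]=18
  step 16: row=18, L[18]='b', prepend. Next row=LF[18]=12
  step 17: row=12, L[12]='b', prepend. Next row=LF[12]=10
  step 18: row=10, L[10]='b', prepend. Next row=LF[10]=9
  step 19: row=9, L[9]='a', prepend. Next row=LF[9]=4
  step 20: row=4, L[4]='b', prepend. Next row=LF[4]=8
  step 21: row=8, L[8]='a', prepend. Next row=LF[8]=3
  step 22: row=3, L[3]='c', prepend. Next row=LF[3]=17
Reversed output: cababbbcacaaccaabccbc$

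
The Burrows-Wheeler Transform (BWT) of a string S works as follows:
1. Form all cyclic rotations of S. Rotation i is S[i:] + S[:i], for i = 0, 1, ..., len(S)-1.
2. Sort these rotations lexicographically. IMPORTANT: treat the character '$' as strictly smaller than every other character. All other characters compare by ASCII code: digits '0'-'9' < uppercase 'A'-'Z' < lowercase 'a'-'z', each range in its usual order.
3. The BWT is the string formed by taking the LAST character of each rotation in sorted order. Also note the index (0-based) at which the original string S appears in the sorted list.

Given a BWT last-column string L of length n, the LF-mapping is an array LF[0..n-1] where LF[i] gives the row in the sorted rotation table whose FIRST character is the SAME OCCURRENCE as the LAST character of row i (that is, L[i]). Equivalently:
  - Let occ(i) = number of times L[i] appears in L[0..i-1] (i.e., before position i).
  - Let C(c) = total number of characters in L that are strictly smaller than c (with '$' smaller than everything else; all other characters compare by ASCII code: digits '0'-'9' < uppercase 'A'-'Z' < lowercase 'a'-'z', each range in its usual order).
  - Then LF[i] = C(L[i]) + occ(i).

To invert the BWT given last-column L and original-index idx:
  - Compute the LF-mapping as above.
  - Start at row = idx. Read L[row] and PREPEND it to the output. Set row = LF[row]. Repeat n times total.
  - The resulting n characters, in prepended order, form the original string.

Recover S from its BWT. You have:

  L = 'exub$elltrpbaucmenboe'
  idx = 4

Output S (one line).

LF mapping: 6 20 18 2 0 7 10 11 17 16 15 3 1 19 5 12 8 13 4 14 9
Walk LF starting at row 4, prepending L[row]:
  step 1: row=4, L[4]='$', prepend. Next row=LF[4]=0
  step 2: row=0, L[0]='e', prepend. Next row=LF[0]=6
  step 3: row=6, L[6]='l', prepend. Next row=LF[6]=10
  step 4: row=10, L[10]='p', prepend. Next row=LF[10]=15
  step 5: row=15, L[15]='m', prepend. Next row=LF[15]=12
  step 6: row=12, L[12]='a', prepend. Next row=LF[12]=1
  step 7: row=1, L[1]='x', prepend. Next row=LF[1]=20
  step 8: row=20, L[20]='e', prepend. Next row=LF[20]=9
  step 9: row=9, L[9]='r', prepend. Next row=LF[9]=16
  step 10: row=16, L[16]='e', prepend. Next row=LF[16]=8
  step 11: row=8, L[8]='t', prepend. Next row=LF[8]=17
  step 12: row=17, L[17]='n', prepend. Next row=LF[17]=13
  step 13: row=13, L[13]='u', prepend. Next row=LF[13]=19
  step 14: row=19, L[19]='o', prepend. Next row=LF[19]=14
  step 15: row=14, L[14]='c', prepend. Next row=LF[14]=5
  step 16: row=5, L[5]='e', prepend. Next row=LF[5]=7
  step 17: row=7, L[7]='l', prepend. Next row=LF[7]=11
  step 18: row=11, L[11]='b', prepend. Next row=LF[11]=3
  step 19: row=3, L[3]='b', prepend. Next row=LF[3]=2
  step 20: row=2, L[2]='u', prepend. Next row=LF[2]=18
  step 21: row=18, L[18]='b', prepend. Next row=LF[18]=4
Reversed output: bubblecounterexample$

Answer: bubblecounterexample$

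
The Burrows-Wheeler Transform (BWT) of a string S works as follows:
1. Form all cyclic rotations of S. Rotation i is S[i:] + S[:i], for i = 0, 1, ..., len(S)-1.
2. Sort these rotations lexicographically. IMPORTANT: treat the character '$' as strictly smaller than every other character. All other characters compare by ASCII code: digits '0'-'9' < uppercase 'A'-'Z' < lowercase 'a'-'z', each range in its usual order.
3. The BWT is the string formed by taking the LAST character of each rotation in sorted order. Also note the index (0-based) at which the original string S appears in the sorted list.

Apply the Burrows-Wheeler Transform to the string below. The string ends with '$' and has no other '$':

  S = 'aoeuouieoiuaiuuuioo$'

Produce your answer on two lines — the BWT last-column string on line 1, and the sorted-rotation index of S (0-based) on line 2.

All 20 rotations (rotation i = S[i:]+S[:i]):
  rot[0] = aoeuouieoiuaiuuuioo$
  rot[1] = oeuouieoiuaiuuuioo$a
  rot[2] = euouieoiuaiuuuioo$ao
  rot[3] = uouieoiuaiuuuioo$aoe
  rot[4] = ouieoiuaiuuuioo$aoeu
  rot[5] = uieoiuaiuuuioo$aoeuo
  rot[6] = ieoiuaiuuuioo$aoeuou
  rot[7] = eoiuaiuuuioo$aoeuoui
  rot[8] = oiuaiuuuioo$aoeuouie
  rot[9] = iuaiuuuioo$aoeuouieo
  rot[10] = uaiuuuioo$aoeuouieoi
  rot[11] = aiuuuioo$aoeuouieoiu
  rot[12] = iuuuioo$aoeuouieoiua
  rot[13] = uuuioo$aoeuouieoiuai
  rot[14] = uuioo$aoeuouieoiuaiu
  rot[15] = uioo$aoeuouieoiuaiuu
  rot[16] = ioo$aoeuouieoiuaiuuu
  rot[17] = oo$aoeuouieoiuaiuuui
  rot[18] = o$aoeuouieoiuaiuuuio
  rot[19] = $aoeuouieoiuaiuuuioo
Sorted (with $ < everything):
  sorted[0] = $aoeuouieoiuaiuuuioo  (last char: 'o')
  sorted[1] = aiuuuioo$aoeuouieoiu  (last char: 'u')
  sorted[2] = aoeuouieoiuaiuuuioo$  (last char: '$')
  sorted[3] = eoiuaiuuuioo$aoeuoui  (last char: 'i')
  sorted[4] = euouieoiuaiuuuioo$ao  (last char: 'o')
  sorted[5] = ieoiuaiuuuioo$aoeuou  (last char: 'u')
  sorted[6] = ioo$aoeuouieoiuaiuuu  (last char: 'u')
  sorted[7] = iuaiuuuioo$aoeuouieo  (last char: 'o')
  sorted[8] = iuuuioo$aoeuouieoiua  (last char: 'a')
  sorted[9] = o$aoeuouieoiuaiuuuio  (last char: 'o')
  sorted[10] = oeuouieoiuaiuuuioo$a  (last char: 'a')
  sorted[11] = oiuaiuuuioo$aoeuouie  (last char: 'e')
  sorted[12] = oo$aoeuouieoiuaiuuui  (last char: 'i')
  sorted[13] = ouieoiuaiuuuioo$aoeu  (last char: 'u')
  sorted[14] = uaiuuuioo$aoeuouieoi  (last char: 'i')
  sorted[15] = uieoiuaiuuuioo$aoeuo  (last char: 'o')
  sorted[16] = uioo$aoeuouieoiuaiuu  (last char: 'u')
  sorted[17] = uouieoiuaiuuuioo$aoe  (last char: 'e')
  sorted[18] = uuioo$aoeuouieoiuaiu  (last char: 'u')
  sorted[19] = uuuioo$aoeuouieoiuai  (last char: 'i')
Last column: ou$iouuoaoaeiuioueui
Original string S is at sorted index 2

Answer: ou$iouuoaoaeiuioueui
2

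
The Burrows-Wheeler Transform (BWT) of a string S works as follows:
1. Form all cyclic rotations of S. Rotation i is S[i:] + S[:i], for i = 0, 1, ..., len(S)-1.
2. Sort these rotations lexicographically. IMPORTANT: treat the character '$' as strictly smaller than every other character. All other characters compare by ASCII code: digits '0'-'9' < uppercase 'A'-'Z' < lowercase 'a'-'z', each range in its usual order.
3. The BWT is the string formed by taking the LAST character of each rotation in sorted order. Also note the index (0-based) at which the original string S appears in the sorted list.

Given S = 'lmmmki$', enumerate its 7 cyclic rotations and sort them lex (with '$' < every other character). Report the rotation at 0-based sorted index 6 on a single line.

All 7 rotations (rotation i = S[i:]+S[:i]):
  rot[0] = lmmmki$
  rot[1] = mmmki$l
  rot[2] = mmki$lm
  rot[3] = mki$lmm
  rot[4] = ki$lmmm
  rot[5] = i$lmmmk
  rot[6] = $lmmmki
Sorted (with $ < everything):
  sorted[0] = $lmmmki
  sorted[1] = i$lmmmk
  sorted[2] = ki$lmmm
  sorted[3] = lmmmki$
  sorted[4] = mki$lmm
  sorted[5] = mmki$lm
  sorted[6] = mmmki$l
sorted[6] = mmmki$l

Answer: mmmki$l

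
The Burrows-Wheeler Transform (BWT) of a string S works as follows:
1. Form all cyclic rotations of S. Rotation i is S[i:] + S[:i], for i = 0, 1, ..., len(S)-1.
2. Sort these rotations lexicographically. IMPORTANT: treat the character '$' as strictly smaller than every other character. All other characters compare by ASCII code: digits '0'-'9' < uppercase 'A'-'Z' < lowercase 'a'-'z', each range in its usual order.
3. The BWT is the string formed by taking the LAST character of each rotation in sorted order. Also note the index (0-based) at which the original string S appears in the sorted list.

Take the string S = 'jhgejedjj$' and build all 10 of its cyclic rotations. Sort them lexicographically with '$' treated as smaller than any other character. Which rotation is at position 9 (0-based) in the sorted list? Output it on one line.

All 10 rotations (rotation i = S[i:]+S[:i]):
  rot[0] = jhgejedjj$
  rot[1] = hgejedjj$j
  rot[2] = gejedjj$jh
  rot[3] = ejedjj$jhg
  rot[4] = jedjj$jhge
  rot[5] = edjj$jhgej
  rot[6] = djj$jhgeje
  rot[7] = jj$jhgejed
  rot[8] = j$jhgejedj
  rot[9] = $jhgejedjj
Sorted (with $ < everything):
  sorted[0] = $jhgejedjj
  sorted[1] = djj$jhgeje
  sorted[2] = edjj$jhgej
  sorted[3] = ejedjj$jhg
  sorted[4] = gejedjj$jh
  sorted[5] = hgejedjj$j
  sorted[6] = j$jhgejedj
  sorted[7] = jedjj$jhge
  sorted[8] = jhgejedjj$
  sorted[9] = jj$jhgejed
sorted[9] = jj$jhgejed

Answer: jj$jhgejed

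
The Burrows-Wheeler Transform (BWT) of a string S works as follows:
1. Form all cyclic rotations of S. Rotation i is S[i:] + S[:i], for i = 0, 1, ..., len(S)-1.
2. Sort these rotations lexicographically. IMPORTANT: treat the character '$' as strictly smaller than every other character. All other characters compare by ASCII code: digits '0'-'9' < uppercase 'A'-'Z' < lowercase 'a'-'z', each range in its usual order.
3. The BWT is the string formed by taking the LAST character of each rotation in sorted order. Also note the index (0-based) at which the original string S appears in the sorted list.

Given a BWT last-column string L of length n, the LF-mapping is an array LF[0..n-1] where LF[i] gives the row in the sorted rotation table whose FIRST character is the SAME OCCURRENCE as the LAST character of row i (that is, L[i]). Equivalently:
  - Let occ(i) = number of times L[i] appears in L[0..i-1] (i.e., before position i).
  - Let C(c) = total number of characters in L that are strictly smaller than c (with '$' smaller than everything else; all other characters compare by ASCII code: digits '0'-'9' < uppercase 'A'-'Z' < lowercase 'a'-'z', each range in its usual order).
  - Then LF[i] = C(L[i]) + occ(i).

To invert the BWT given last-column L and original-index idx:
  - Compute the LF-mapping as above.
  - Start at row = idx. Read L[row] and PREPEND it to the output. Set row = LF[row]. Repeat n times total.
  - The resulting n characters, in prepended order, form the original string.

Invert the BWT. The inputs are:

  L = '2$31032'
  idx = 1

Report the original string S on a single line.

LF mapping: 3 0 5 2 1 6 4
Walk LF starting at row 1, prepending L[row]:
  step 1: row=1, L[1]='$', prepend. Next row=LF[1]=0
  step 2: row=0, L[0]='2', prepend. Next row=LF[0]=3
  step 3: row=3, L[3]='1', prepend. Next row=LF[3]=2
  step 4: row=2, L[2]='3', prepend. Next row=LF[2]=5
  step 5: row=5, L[5]='3', prepend. Next row=LF[5]=6
  step 6: row=6, L[6]='2', prepend. Next row=LF[6]=4
  step 7: row=4, L[4]='0', prepend. Next row=LF[4]=1
Reversed output: 023312$

Answer: 023312$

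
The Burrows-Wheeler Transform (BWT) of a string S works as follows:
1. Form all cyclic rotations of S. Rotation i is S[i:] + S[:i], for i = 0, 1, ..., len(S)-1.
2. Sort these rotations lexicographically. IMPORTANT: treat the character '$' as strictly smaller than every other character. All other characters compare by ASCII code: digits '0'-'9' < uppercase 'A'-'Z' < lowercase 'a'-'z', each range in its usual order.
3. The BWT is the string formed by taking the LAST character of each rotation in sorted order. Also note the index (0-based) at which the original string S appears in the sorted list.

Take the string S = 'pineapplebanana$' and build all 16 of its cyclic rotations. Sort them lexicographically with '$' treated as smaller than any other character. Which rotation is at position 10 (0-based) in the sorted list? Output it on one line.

Answer: na$pineapplebana

Derivation:
All 16 rotations (rotation i = S[i:]+S[:i]):
  rot[0] = pineapplebanana$
  rot[1] = ineapplebanana$p
  rot[2] = neapplebanana$pi
  rot[3] = eapplebanana$pin
  rot[4] = applebanana$pine
  rot[5] = pplebanana$pinea
  rot[6] = plebanana$pineap
  rot[7] = lebanana$pineapp
  rot[8] = ebanana$pineappl
  rot[9] = banana$pineapple
  rot[10] = anana$pineappleb
  rot[11] = nana$pineappleba
  rot[12] = ana$pineappleban
  rot[13] = na$pineapplebana
  rot[14] = a$pineapplebanan
  rot[15] = $pineapplebanana
Sorted (with $ < everything):
  sorted[0] = $pineapplebanana
  sorted[1] = a$pineapplebanan
  sorted[2] = ana$pineappleban
  sorted[3] = anana$pineappleb
  sorted[4] = applebanana$pine
  sorted[5] = banana$pineapple
  sorted[6] = eapplebanana$pin
  sorted[7] = ebanana$pineappl
  sorted[8] = ineapplebanana$p
  sorted[9] = lebanana$pineapp
  sorted[10] = na$pineapplebana
  sorted[11] = nana$pineappleba
  sorted[12] = neapplebanana$pi
  sorted[13] = pineapplebanana$
  sorted[14] = plebanana$pineap
  sorted[15] = pplebanana$pinea
sorted[10] = na$pineapplebana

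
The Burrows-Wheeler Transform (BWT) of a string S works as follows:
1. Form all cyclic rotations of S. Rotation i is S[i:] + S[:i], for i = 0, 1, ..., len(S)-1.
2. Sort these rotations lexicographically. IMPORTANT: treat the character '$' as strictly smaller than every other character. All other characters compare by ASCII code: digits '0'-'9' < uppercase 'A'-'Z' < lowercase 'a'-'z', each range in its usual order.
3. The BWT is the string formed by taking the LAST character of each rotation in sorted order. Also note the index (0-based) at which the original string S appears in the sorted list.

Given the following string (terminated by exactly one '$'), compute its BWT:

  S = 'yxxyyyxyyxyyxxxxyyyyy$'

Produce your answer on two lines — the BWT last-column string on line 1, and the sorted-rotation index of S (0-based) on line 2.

Answer: yyxyxyyxxyy$yyyxxyyxyx
11

Derivation:
All 22 rotations (rotation i = S[i:]+S[:i]):
  rot[0] = yxxyyyxyyxyyxxxxyyyyy$
  rot[1] = xxyyyxyyxyyxxxxyyyyy$y
  rot[2] = xyyyxyyxyyxxxxyyyyy$yx
  rot[3] = yyyxyyxyyxxxxyyyyy$yxx
  rot[4] = yyxyyxyyxxxxyyyyy$yxxy
  rot[5] = yxyyxyyxxxxyyyyy$yxxyy
  rot[6] = xyyxyyxxxxyyyyy$yxxyyy
  rot[7] = yyxyyxxxxyyyyy$yxxyyyx
  rot[8] = yxyyxxxxyyyyy$yxxyyyxy
  rot[9] = xyyxxxxyyyyy$yxxyyyxyy
  rot[10] = yyxxxxyyyyy$yxxyyyxyyx
  rot[11] = yxxxxyyyyy$yxxyyyxyyxy
  rot[12] = xxxxyyyyy$yxxyyyxyyxyy
  rot[13] = xxxyyyyy$yxxyyyxyyxyyx
  rot[14] = xxyyyyy$yxxyyyxyyxyyxx
  rot[15] = xyyyyy$yxxyyyxyyxyyxxx
  rot[16] = yyyyy$yxxyyyxyyxyyxxxx
  rot[17] = yyyy$yxxyyyxyyxyyxxxxy
  rot[18] = yyy$yxxyyyxyyxyyxxxxyy
  rot[19] = yy$yxxyyyxyyxyyxxxxyyy
  rot[20] = y$yxxyyyxyyxyyxxxxyyyy
  rot[21] = $yxxyyyxyyxyyxxxxyyyyy
Sorted (with $ < everything):
  sorted[0] = $yxxyyyxyyxyyxxxxyyyyy  (last char: 'y')
  sorted[1] = xxxxyyyyy$yxxyyyxyyxyy  (last char: 'y')
  sorted[2] = xxxyyyyy$yxxyyyxyyxyyx  (last char: 'x')
  sorted[3] = xxyyyxyyxyyxxxxyyyyy$y  (last char: 'y')
  sorted[4] = xxyyyyy$yxxyyyxyyxyyxx  (last char: 'x')
  sorted[5] = xyyxxxxyyyyy$yxxyyyxyy  (last char: 'y')
  sorted[6] = xyyxyyxxxxyyyyy$yxxyyy  (last char: 'y')
  sorted[7] = xyyyxyyxyyxxxxyyyyy$yx  (last char: 'x')
  sorted[8] = xyyyyy$yxxyyyxyyxyyxxx  (last char: 'x')
  sorted[9] = y$yxxyyyxyyxyyxxxxyyyy  (last char: 'y')
  sorted[10] = yxxxxyyyyy$yxxyyyxyyxy  (last char: 'y')
  sorted[11] = yxxyyyxyyxyyxxxxyyyyy$  (last char: '$')
  sorted[12] = yxyyxxxxyyyyy$yxxyyyxy  (last char: 'y')
  sorted[13] = yxyyxyyxxxxyyyyy$yxxyy  (last char: 'y')
  sorted[14] = yy$yxxyyyxyyxyyxxxxyyy  (last char: 'y')
  sorted[15] = yyxxxxyyyyy$yxxyyyxyyx  (last char: 'x')
  sorted[16] = yyxyyxxxxyyyyy$yxxyyyx  (last char: 'x')
  sorted[17] = yyxyyxyyxxxxyyyyy$yxxy  (last char: 'y')
  sorted[18] = yyy$yxxyyyxyyxyyxxxxyy  (last char: 'y')
  sorted[19] = yyyxyyxyyxxxxyyyyy$yxx  (last char: 'x')
  sorted[20] = yyyy$yxxyyyxyyxyyxxxxy  (last char: 'y')
  sorted[21] = yyyyy$yxxyyyxyyxyyxxxx  (last char: 'x')
Last column: yyxyxyyxxyy$yyyxxyyxyx
Original string S is at sorted index 11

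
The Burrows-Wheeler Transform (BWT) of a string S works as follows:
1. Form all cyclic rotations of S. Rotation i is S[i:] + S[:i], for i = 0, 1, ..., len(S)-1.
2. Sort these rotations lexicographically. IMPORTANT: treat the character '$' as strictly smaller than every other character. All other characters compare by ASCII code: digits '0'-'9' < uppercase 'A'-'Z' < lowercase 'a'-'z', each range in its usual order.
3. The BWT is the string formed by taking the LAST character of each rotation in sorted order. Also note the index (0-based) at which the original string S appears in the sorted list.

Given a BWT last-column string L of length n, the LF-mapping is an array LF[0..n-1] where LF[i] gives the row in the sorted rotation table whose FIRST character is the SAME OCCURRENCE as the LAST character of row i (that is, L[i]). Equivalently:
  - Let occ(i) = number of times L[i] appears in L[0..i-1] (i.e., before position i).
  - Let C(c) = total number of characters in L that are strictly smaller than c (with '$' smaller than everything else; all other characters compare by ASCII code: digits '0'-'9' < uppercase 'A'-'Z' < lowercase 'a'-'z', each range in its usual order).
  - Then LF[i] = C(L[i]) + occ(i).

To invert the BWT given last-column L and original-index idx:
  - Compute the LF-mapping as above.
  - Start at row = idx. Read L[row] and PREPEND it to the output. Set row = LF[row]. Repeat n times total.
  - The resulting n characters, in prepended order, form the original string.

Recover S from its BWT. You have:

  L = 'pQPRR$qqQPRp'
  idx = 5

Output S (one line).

LF mapping: 8 3 1 5 6 0 10 11 4 2 7 9
Walk LF starting at row 5, prepending L[row]:
  step 1: row=5, L[5]='$', prepend. Next row=LF[5]=0
  step 2: row=0, L[0]='p', prepend. Next row=LF[0]=8
  step 3: row=8, L[8]='Q', prepend. Next row=LF[8]=4
  step 4: row=4, L[4]='R', prepend. Next row=LF[4]=6
  step 5: row=6, L[6]='q', prepend. Next row=LF[6]=10
  step 6: row=10, L[10]='R', prepend. Next row=LF[10]=7
  step 7: row=7, L[7]='q', prepend. Next row=LF[7]=11
  step 8: row=11, L[11]='p', prepend. Next row=LF[11]=9
  step 9: row=9, L[9]='P', prepend. Next row=LF[9]=2
  step 10: row=2, L[2]='P', prepend. Next row=LF[2]=1
  step 11: row=1, L[1]='Q', prepend. Next row=LF[1]=3
  step 12: row=3, L[3]='R', prepend. Next row=LF[3]=5
Reversed output: RQPPpqRqRQp$

Answer: RQPPpqRqRQp$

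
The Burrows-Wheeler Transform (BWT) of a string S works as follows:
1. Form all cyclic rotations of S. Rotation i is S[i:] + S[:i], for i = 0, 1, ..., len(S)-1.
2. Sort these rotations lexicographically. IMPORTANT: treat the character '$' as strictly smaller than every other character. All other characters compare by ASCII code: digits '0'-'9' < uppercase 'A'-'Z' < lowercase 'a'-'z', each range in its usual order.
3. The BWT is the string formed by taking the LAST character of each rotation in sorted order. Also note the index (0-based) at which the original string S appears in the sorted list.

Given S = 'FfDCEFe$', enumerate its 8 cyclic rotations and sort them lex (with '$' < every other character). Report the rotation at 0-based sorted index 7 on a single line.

Answer: fDCEFe$F

Derivation:
All 8 rotations (rotation i = S[i:]+S[:i]):
  rot[0] = FfDCEFe$
  rot[1] = fDCEFe$F
  rot[2] = DCEFe$Ff
  rot[3] = CEFe$FfD
  rot[4] = EFe$FfDC
  rot[5] = Fe$FfDCE
  rot[6] = e$FfDCEF
  rot[7] = $FfDCEFe
Sorted (with $ < everything):
  sorted[0] = $FfDCEFe
  sorted[1] = CEFe$FfD
  sorted[2] = DCEFe$Ff
  sorted[3] = EFe$FfDC
  sorted[4] = Fe$FfDCE
  sorted[5] = FfDCEFe$
  sorted[6] = e$FfDCEF
  sorted[7] = fDCEFe$F
sorted[7] = fDCEFe$F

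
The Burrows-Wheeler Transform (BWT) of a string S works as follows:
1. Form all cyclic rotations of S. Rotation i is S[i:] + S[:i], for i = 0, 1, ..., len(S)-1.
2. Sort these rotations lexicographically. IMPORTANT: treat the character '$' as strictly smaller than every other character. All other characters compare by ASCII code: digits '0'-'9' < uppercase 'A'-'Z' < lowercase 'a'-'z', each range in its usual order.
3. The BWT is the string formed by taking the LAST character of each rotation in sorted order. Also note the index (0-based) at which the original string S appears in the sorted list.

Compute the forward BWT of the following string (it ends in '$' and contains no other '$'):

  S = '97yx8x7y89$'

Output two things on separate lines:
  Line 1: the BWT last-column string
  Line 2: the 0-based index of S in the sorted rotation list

All 11 rotations (rotation i = S[i:]+S[:i]):
  rot[0] = 97yx8x7y89$
  rot[1] = 7yx8x7y89$9
  rot[2] = yx8x7y89$97
  rot[3] = x8x7y89$97y
  rot[4] = 8x7y89$97yx
  rot[5] = x7y89$97yx8
  rot[6] = 7y89$97yx8x
  rot[7] = y89$97yx8x7
  rot[8] = 89$97yx8x7y
  rot[9] = 9$97yx8x7y8
  rot[10] = $97yx8x7y89
Sorted (with $ < everything):
  sorted[0] = $97yx8x7y89  (last char: '9')
  sorted[1] = 7y89$97yx8x  (last char: 'x')
  sorted[2] = 7yx8x7y89$9  (last char: '9')
  sorted[3] = 89$97yx8x7y  (last char: 'y')
  sorted[4] = 8x7y89$97yx  (last char: 'x')
  sorted[5] = 9$97yx8x7y8  (last char: '8')
  sorted[6] = 97yx8x7y89$  (last char: '$')
  sorted[7] = x7y89$97yx8  (last char: '8')
  sorted[8] = x8x7y89$97y  (last char: 'y')
  sorted[9] = y89$97yx8x7  (last char: '7')
  sorted[10] = yx8x7y89$97  (last char: '7')
Last column: 9x9yx8$8y77
Original string S is at sorted index 6

Answer: 9x9yx8$8y77
6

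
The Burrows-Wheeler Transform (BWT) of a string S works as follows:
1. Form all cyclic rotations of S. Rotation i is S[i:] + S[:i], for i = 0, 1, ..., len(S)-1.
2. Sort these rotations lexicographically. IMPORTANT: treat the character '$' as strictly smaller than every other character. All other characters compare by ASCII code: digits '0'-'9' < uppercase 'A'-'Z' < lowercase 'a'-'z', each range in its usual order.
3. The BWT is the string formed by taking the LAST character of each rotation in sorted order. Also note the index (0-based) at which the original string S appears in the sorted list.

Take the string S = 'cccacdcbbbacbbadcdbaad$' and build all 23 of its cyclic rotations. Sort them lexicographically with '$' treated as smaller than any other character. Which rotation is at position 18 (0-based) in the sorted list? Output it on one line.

All 23 rotations (rotation i = S[i:]+S[:i]):
  rot[0] = cccacdcbbbacbbadcdbaad$
  rot[1] = ccacdcbbbacbbadcdbaad$c
  rot[2] = cacdcbbbacbbadcdbaad$cc
  rot[3] = acdcbbbacbbadcdbaad$ccc
  rot[4] = cdcbbbacbbadcdbaad$ccca
  rot[5] = dcbbbacbbadcdbaad$cccac
  rot[6] = cbbbacbbadcdbaad$cccacd
  rot[7] = bbbacbbadcdbaad$cccacdc
  rot[8] = bbacbbadcdbaad$cccacdcb
  rot[9] = bacbbadcdbaad$cccacdcbb
  rot[10] = acbbadcdbaad$cccacdcbbb
  rot[11] = cbbadcdbaad$cccacdcbbba
  rot[12] = bbadcdbaad$cccacdcbbbac
  rot[13] = badcdbaad$cccacdcbbbacb
  rot[14] = adcdbaad$cccacdcbbbacbb
  rot[15] = dcdbaad$cccacdcbbbacbba
  rot[16] = cdbaad$cccacdcbbbacbbad
  rot[17] = dbaad$cccacdcbbbacbbadc
  rot[18] = baad$cccacdcbbbacbbadcd
  rot[19] = aad$cccacdcbbbacbbadcdb
  rot[20] = ad$cccacdcbbbacbbadcdba
  rot[21] = d$cccacdcbbbacbbadcdbaa
  rot[22] = $cccacdcbbbacbbadcdbaad
Sorted (with $ < everything):
  sorted[0] = $cccacdcbbbacbbadcdbaad
  sorted[1] = aad$cccacdcbbbacbbadcdb
  sorted[2] = acbbadcdbaad$cccacdcbbb
  sorted[3] = acdcbbbacbbadcdbaad$ccc
  sorted[4] = ad$cccacdcbbbacbbadcdba
  sorted[5] = adcdbaad$cccacdcbbbacbb
  sorted[6] = baad$cccacdcbbbacbbadcd
  sorted[7] = bacbbadcdbaad$cccacdcbb
  sorted[8] = badcdbaad$cccacdcbbbacb
  sorted[9] = bbacbbadcdbaad$cccacdcb
  sorted[10] = bbadcdbaad$cccacdcbbbac
  sorted[11] = bbbacbbadcdbaad$cccacdc
  sorted[12] = cacdcbbbacbbadcdbaad$cc
  sorted[13] = cbbadcdbaad$cccacdcbbba
  sorted[14] = cbbbacbbadcdbaad$cccacd
  sorted[15] = ccacdcbbbacbbadcdbaad$c
  sorted[16] = cccacdcbbbacbbadcdbaad$
  sorted[17] = cdbaad$cccacdcbbbacbbad
  sorted[18] = cdcbbbacbbadcdbaad$ccca
  sorted[19] = d$cccacdcbbbacbbadcdbaa
  sorted[20] = dbaad$cccacdcbbbacbbadc
  sorted[21] = dcbbbacbbadcdbaad$cccac
  sorted[22] = dcdbaad$cccacdcbbbacbba
sorted[18] = cdcbbbacbbadcdbaad$ccca

Answer: cdcbbbacbbadcdbaad$ccca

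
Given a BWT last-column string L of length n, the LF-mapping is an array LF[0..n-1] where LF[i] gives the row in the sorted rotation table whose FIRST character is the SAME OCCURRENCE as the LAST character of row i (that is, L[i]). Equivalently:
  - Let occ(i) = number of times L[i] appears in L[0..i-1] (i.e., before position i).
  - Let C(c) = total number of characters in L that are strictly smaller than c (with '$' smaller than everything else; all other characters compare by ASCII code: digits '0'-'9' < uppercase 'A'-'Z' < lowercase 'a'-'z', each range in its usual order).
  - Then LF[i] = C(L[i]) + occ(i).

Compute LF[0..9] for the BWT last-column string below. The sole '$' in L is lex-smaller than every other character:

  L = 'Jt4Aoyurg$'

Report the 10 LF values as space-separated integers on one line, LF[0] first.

Answer: 3 7 1 2 5 9 8 6 4 0

Derivation:
Char counts: '$':1, '4':1, 'A':1, 'J':1, 'g':1, 'o':1, 'r':1, 't':1, 'u':1, 'y':1
C (first-col start): C('$')=0, C('4')=1, C('A')=2, C('J')=3, C('g')=4, C('o')=5, C('r')=6, C('t')=7, C('u')=8, C('y')=9
L[0]='J': occ=0, LF[0]=C('J')+0=3+0=3
L[1]='t': occ=0, LF[1]=C('t')+0=7+0=7
L[2]='4': occ=0, LF[2]=C('4')+0=1+0=1
L[3]='A': occ=0, LF[3]=C('A')+0=2+0=2
L[4]='o': occ=0, LF[4]=C('o')+0=5+0=5
L[5]='y': occ=0, LF[5]=C('y')+0=9+0=9
L[6]='u': occ=0, LF[6]=C('u')+0=8+0=8
L[7]='r': occ=0, LF[7]=C('r')+0=6+0=6
L[8]='g': occ=0, LF[8]=C('g')+0=4+0=4
L[9]='$': occ=0, LF[9]=C('$')+0=0+0=0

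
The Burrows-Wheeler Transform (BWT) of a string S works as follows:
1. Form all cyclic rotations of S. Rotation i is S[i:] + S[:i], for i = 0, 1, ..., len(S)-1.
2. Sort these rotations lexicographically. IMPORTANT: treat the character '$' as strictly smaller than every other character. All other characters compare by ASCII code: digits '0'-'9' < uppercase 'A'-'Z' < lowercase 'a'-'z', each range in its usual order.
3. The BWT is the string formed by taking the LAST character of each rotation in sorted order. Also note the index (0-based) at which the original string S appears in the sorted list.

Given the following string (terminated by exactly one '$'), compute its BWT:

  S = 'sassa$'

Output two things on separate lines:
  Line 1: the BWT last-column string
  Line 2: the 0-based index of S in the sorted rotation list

All 6 rotations (rotation i = S[i:]+S[:i]):
  rot[0] = sassa$
  rot[1] = assa$s
  rot[2] = ssa$sa
  rot[3] = sa$sas
  rot[4] = a$sass
  rot[5] = $sassa
Sorted (with $ < everything):
  sorted[0] = $sassa  (last char: 'a')
  sorted[1] = a$sass  (last char: 's')
  sorted[2] = assa$s  (last char: 's')
  sorted[3] = sa$sas  (last char: 's')
  sorted[4] = sassa$  (last char: '$')
  sorted[5] = ssa$sa  (last char: 'a')
Last column: asss$a
Original string S is at sorted index 4

Answer: asss$a
4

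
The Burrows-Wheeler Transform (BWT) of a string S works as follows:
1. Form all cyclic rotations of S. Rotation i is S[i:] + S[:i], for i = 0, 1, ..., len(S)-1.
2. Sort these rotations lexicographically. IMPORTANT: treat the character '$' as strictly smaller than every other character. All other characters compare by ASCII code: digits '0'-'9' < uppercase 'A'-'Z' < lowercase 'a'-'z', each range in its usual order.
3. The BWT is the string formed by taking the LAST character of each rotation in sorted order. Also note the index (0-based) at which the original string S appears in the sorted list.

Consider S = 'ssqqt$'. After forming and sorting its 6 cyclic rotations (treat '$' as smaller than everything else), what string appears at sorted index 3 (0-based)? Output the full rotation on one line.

Answer: sqqt$s

Derivation:
All 6 rotations (rotation i = S[i:]+S[:i]):
  rot[0] = ssqqt$
  rot[1] = sqqt$s
  rot[2] = qqt$ss
  rot[3] = qt$ssq
  rot[4] = t$ssqq
  rot[5] = $ssqqt
Sorted (with $ < everything):
  sorted[0] = $ssqqt
  sorted[1] = qqt$ss
  sorted[2] = qt$ssq
  sorted[3] = sqqt$s
  sorted[4] = ssqqt$
  sorted[5] = t$ssqq
sorted[3] = sqqt$s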